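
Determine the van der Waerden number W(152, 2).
W(152, 2) = 152 + 1 = 153

A 2-term AP is any pair of integers, so a monochromatic 2-AP exists iff some colour is used at least twice. With 152 colours, the colouring i ↦ i on {1, ..., 152} uses each colour once, avoiding any monochromatic pair, so W(152, 2) > 152. For {1, ..., 153}, pigeonhole forces two integers of the same colour, which form a monochromatic 2-AP. Hence W(152, 2) = 153.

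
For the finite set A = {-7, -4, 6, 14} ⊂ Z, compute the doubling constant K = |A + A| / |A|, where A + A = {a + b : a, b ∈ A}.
K = |A + A| / |A| = 10/4 = 5/2

Enumerate A + A = {a + b : a, b ∈ A}. With |A| = 4, there are |A|^2 = 16 ordered sum pairs; collecting distinct values, A + A = {-14, -11, -8, -1, 2, 7, 10, 12, 20, 28}, so |A + A| = 10. Thus K = 10/4 = 5/2. For comparison, the minimum possible |A + A| over all 4-element sets is 2·4 − 1 = 7 (so min K = 7/4), attained only by arithmetic progressions.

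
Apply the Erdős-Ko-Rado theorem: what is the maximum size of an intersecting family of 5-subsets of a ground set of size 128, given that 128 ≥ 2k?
max |F| = C(127, 4) = 10334625

Erdős-Ko-Rado (1961): when n ≥ 2k, max |F| = C(n−1, k−1). The bound is attained by the star {A : i ∈ A} for any fixed i ∈ [n]. Here C(128−1, 5−1) = C(127, 4) = 10334625.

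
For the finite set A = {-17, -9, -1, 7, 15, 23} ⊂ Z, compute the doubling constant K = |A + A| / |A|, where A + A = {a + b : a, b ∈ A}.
K = |A + A| / |A| = 11/6

Enumerate A + A = {a + b : a, b ∈ A}. With |A| = 6, there are |A|^2 = 36 ordered sum pairs; collecting distinct values, A + A = {-34, -26, -18, -10, -2, 6, 14, 22, 30, 38, 46}, so |A + A| = 11. Thus K = 11/6. Here |A + A| = 2|A| − 1 = 11, the minimum possible — so K = 11/6 is minimal, which holds iff A is an arithmetic progression.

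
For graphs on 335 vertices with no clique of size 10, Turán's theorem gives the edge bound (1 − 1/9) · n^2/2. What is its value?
Turán density bound = (8/9) · 335^2/2 = 448900/9 ≈ 49877.7778

Turán's theorem: ex(n, K_{r+1}) is achieved by the complete r-partite Turán graph T(n, r) with parts as balanced as possible, and is at most (1 − 1/r) · n^2/2. For r = 9, n = 335: the density bound is (8/9) · 112225/2 = 448900/9 ≈ 49877.7778. The integer-valued extremum is e(T(335, 9)) = 49877, which is strictly less than the density bound 448900/9 since 9 ∤ 335 (the parts of T(335, 9) cannot all be equal).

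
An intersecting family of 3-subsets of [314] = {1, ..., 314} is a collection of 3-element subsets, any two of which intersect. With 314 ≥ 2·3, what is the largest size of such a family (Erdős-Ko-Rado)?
max |F| = C(313, 2) = 48828

The Erdős-Ko-Rado theorem states: for n ≥ 2k, an intersecting family of k-subsets of an n-element set has size at most C(n − 1, k − 1), with equality for 'star' families {A ⊆ [n] : |A| = k, i ∈ A} (fix an element i). For n = 314, k = 3: C(313, 2) = 48828.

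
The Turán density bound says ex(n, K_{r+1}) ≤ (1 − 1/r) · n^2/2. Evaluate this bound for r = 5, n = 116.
Turán density bound = (4/5) · 116^2/2 = 26912/5 ≈ 5382.4

Turán's theorem: ex(n, K_{r+1}) is achieved by the complete r-partite Turán graph T(n, r) with parts as balanced as possible, and is at most (1 − 1/r) · n^2/2. For r = 5, n = 116: the density bound is (4/5) · 13456/2 = 26912/5 ≈ 5382.4. The integer-valued extremum is e(T(116, 5)) = 5382, which is strictly less than the density bound 26912/5 since 5 ∤ 116 (the parts of T(116, 5) cannot all be equal).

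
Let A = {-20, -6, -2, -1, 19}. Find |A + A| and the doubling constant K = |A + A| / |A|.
K = |A + A| / |A| = 15/5 = 3

Enumerate A + A = {a + b : a, b ∈ A}. With |A| = 5, there are |A|^2 = 25 ordered sum pairs; collecting distinct values, A + A = {-40, -26, -22, -21, -12, -8, -7, -4, -3, -2, -1, 13, 17, 18, 38}, so |A + A| = 15. Thus K = 15/5 = 3. For comparison, the minimum possible |A + A| over all 5-element sets is 2·5 − 1 = 9 (so min K = 9/5), attained only by arithmetic progressions.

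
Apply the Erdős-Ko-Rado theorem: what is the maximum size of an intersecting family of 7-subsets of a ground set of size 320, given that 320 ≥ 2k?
max |F| = C(319, 6) = 1395956397297

The Erdős-Ko-Rado theorem states: for n ≥ 2k, an intersecting family of k-subsets of an n-element set has size at most C(n − 1, k − 1), with equality for 'star' families {A ⊆ [n] : |A| = k, i ∈ A} (fix an element i). For n = 320, k = 7: C(319, 6) = 1395956397297.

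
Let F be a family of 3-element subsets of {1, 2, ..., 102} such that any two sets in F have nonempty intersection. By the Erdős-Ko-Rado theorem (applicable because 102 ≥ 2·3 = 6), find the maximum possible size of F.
max |F| = C(101, 2) = 5050

The Erdős-Ko-Rado theorem states: for n ≥ 2k, an intersecting family of k-subsets of an n-element set has size at most C(n − 1, k − 1), with equality for 'star' families {A ⊆ [n] : |A| = k, i ∈ A} (fix an element i). For n = 102, k = 3: C(101, 2) = 5050.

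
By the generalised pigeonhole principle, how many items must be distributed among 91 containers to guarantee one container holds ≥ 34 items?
n = (34 − 1)·91 + 1 = 3004

By the generalised pigeonhole principle, to guarantee some box contains ≥ r objects we need more than (r − 1) · k objects total. Threshold: n = (r − 1) · k + 1. With r = 34 and k = 91: n = 33 · 91 + 1 = 3003 + 1 = 3004. For n = 3003 = 33 · 91, we can put exactly 33 objects in every box, avoiding 34 in any single one — so 3004 is tight.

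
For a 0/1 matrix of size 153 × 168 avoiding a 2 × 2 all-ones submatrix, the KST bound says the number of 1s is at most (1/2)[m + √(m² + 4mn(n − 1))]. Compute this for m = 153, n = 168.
z(153, 168; 2, 2) ≤ (1/2)[153 + √(153² + 4·153·168·167)] = (1/2)[153 + √17193681] = 2149.7632

Kővári–Sós–Turán: let r_1, ..., r_153 be the row sums and z = Σ r_i the total number of 1s. Each pair of columns can share at most one row with both entries 1 (else a 2×2 all-ones block appears), so Σ_i C(r_i, 2) ≤ C(168, 2) = 14028. By convexity Σ_i C(r_i, 2) ≥ 153·C(z/153, 2) = z(z − 153)/(2·153), giving z² − 153z − 153·168·167 ≤ 0 and hence z ≤ (1/2)[153 + √(23409 + 4·4292568)] = (1/2)[153 + √17193681] ≈ (1/2)(153 + 4146.5264) = 2149.7632.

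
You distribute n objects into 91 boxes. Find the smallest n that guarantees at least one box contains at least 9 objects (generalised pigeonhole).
n = (9 − 1)·91 + 1 = 729

By the generalised pigeonhole principle, to guarantee some box contains ≥ r objects we need more than (r − 1) · k objects total. Threshold: n = (r − 1) · k + 1. With r = 9 and k = 91: n = 8 · 91 + 1 = 728 + 1 = 729. For n = 728 = 8 · 91, we can put exactly 8 objects in every box, avoiding 9 in any single one — so 729 is tight.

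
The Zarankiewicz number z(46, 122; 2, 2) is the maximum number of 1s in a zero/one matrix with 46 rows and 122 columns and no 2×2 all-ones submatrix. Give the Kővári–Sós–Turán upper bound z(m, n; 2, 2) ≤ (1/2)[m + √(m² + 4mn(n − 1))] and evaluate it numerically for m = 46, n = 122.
z(46, 122; 2, 2) ≤ (1/2)[46 + √(46² + 4·46·122·121)] = (1/2)[46 + √2718324] = 847.367

Kővári–Sós–Turán: let r_1, ..., r_46 be the row sums and z = Σ r_i the total number of 1s. Each pair of columns can share at most one row with both entries 1 (else a 2×2 all-ones block appears), so Σ_i C(r_i, 2) ≤ C(122, 2) = 7381. By convexity Σ_i C(r_i, 2) ≥ 46·C(z/46, 2) = z(z − 46)/(2·46), giving z² − 46z − 46·122·121 ≤ 0 and hence z ≤ (1/2)[46 + √(2116 + 4·679052)] = (1/2)[46 + √2718324] ≈ (1/2)(46 + 1648.7341) = 847.367.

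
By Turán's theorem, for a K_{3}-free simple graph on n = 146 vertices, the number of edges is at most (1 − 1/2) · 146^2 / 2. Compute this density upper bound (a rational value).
Turán density bound = (1/2) · 146^2/2 = 5329

Turán's theorem: ex(n, K_{r+1}) is achieved by the complete r-partite Turán graph T(n, r) with parts as balanced as possible, and is at most (1 − 1/r) · n^2/2. For r = 2, n = 146: the density bound is (1/2) · 21316/2 = 5329. Since 2 ∣ 146, the Turán graph T(146, 2) has parts of equal size 73, and its edge count e(T(146, 2)) = 5329 attains the density bound exactly.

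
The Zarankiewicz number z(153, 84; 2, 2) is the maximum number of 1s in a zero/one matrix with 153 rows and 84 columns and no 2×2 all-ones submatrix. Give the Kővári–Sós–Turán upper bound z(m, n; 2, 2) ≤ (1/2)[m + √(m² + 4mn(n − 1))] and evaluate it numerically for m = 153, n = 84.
z(153, 84; 2, 2) ≤ (1/2)[153 + √(153² + 4·153·84·83)] = (1/2)[153 + √4290273] = 1112.1487

Kővári–Sós–Turán: let r_1, ..., r_153 be the row sums and z = Σ r_i the total number of 1s. Each pair of columns can share at most one row with both entries 1 (else a 2×2 all-ones block appears), so Σ_i C(r_i, 2) ≤ C(84, 2) = 3486. By convexity Σ_i C(r_i, 2) ≥ 153·C(z/153, 2) = z(z − 153)/(2·153), giving z² − 153z − 153·84·83 ≤ 0 and hence z ≤ (1/2)[153 + √(23409 + 4·1066716)] = (1/2)[153 + √4290273] ≈ (1/2)(153 + 2071.2974) = 1112.1487.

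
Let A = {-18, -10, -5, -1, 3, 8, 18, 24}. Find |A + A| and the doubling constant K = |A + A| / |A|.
K = |A + A| / |A| = 31/8

Enumerate A + A = {a + b : a, b ∈ A}. With |A| = 8, there are |A|^2 = 64 ordered sum pairs; collecting distinct values, A + A = {-36, -28, -23, -20, -19, -15, -11, -10, -7, -6, -2, 0, 2, 3, 6, 7, 8, 11, 13, 14, 16, 17, 19, 21, 23, 26, 27, 32, 36, 42, 48}, so |A + A| = 31. Thus K = 31/8. For comparison, the minimum possible |A + A| over all 8-element sets is 2·8 − 1 = 15 (so min K = 15/8), attained only by arithmetic progressions.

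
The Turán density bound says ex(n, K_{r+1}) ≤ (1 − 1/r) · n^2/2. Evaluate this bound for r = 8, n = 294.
Turán density bound = (7/8) · 294^2/2 = 151263/4 ≈ 37815.75

Turán's theorem: ex(n, K_{r+1}) is achieved by the complete r-partite Turán graph T(n, r) with parts as balanced as possible, and is at most (1 − 1/r) · n^2/2. For r = 8, n = 294: the density bound is (7/8) · 86436/2 = 151263/4 ≈ 37815.75. The integer-valued extremum is e(T(294, 8)) = 37815, which is strictly less than the density bound 151263/4 since 8 ∤ 294 (the parts of T(294, 8) cannot all be equal).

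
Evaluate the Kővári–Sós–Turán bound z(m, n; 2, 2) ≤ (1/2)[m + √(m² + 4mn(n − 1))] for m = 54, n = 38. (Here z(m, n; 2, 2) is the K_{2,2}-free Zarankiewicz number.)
z(54, 38; 2, 2) ≤ (1/2)[54 + √(54² + 4·54·38·37)] = (1/2)[54 + √306612] = 303.8628

Kővári–Sós–Turán: let r_1, ..., r_54 be the row sums and z = Σ r_i the total number of 1s. Each pair of columns can share at most one row with both entries 1 (else a 2×2 all-ones block appears), so Σ_i C(r_i, 2) ≤ C(38, 2) = 703. By convexity Σ_i C(r_i, 2) ≥ 54·C(z/54, 2) = z(z − 54)/(2·54), giving z² − 54z − 54·38·37 ≤ 0 and hence z ≤ (1/2)[54 + √(2916 + 4·75924)] = (1/2)[54 + √306612] ≈ (1/2)(54 + 553.7256) = 303.8628.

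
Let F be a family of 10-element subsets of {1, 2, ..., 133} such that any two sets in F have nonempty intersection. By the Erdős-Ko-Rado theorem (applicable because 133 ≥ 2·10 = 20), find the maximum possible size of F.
max |F| = C(132, 9) = 25370626424000

Erdős-Ko-Rado (1961): when n ≥ 2k, max |F| = C(n−1, k−1). The bound is attained by the star {A : i ∈ A} for any fixed i ∈ [n]. Here C(133−1, 10−1) = C(132, 9) = 25370626424000.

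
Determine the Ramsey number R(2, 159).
R(2, 159) = 159

R(2, k) = k for all k ≥ 2: in a 2-colouring of K_k, either some edge is red (a red K_2) or all edges are blue (a blue K_k). And K_{158} coloured all-blue has no blue K_159, so R(2, 159) > 158. Hence R(2, 159) = 159.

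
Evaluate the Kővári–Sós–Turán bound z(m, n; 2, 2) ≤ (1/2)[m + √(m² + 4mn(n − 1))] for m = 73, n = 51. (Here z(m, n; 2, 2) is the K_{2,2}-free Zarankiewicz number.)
z(73, 51; 2, 2) ≤ (1/2)[73 + √(73² + 4·73·51·50)] = (1/2)[73 + √749929] = 469.4922

Kővári–Sós–Turán: let r_1, ..., r_73 be the row sums and z = Σ r_i the total number of 1s. Each pair of columns can share at most one row with both entries 1 (else a 2×2 all-ones block appears), so Σ_i C(r_i, 2) ≤ C(51, 2) = 1275. By convexity Σ_i C(r_i, 2) ≥ 73·C(z/73, 2) = z(z − 73)/(2·73), giving z² − 73z − 73·51·50 ≤ 0 and hence z ≤ (1/2)[73 + √(5329 + 4·186150)] = (1/2)[73 + √749929] ≈ (1/2)(73 + 865.9844) = 469.4922.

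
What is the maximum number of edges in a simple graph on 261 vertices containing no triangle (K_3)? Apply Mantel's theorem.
ex(261, K_3) = ⌊261^2/4⌋ = 17030

Mantel (1907): a triangle-free graph on n vertices has at most ⌊n^2/4⌋ edges, with equality for the complete bipartite graph K_{⌊n/2⌋, ⌈n/2⌉}. For n = 261: ⌊261^2/4⌋ = ⌊68121/4⌋ = 17030. The extremal graph is K_{130, 131}, which has 130·131 = 17030 edges.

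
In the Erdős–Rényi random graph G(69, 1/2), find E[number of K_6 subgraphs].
E[# K_6] = C(69, 6) · (1/2)^C(6, 2) = 119877472 / 2^15 = 3746171/1024 ≈ 3658.370117

For each 6-subset S of vertices (there are C(69, 6) = 119877472 such S), let X_S = 1 if S induces a K_6 (all C(6, 2) = 15 edges present). Then P(X_S = 1) = (1/2)^15 = 1/32768. By linearity of expectation, E[# K_6] = C(69, 6) · (1/2)^15 = 119877472 / 32768 = 3746171/1024 ≈ 3658.370117.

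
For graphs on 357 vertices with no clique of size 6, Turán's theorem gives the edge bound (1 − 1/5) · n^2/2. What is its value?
Turán density bound = (4/5) · 357^2/2 = 254898/5 ≈ 50979.6

Turán's theorem: ex(n, K_{r+1}) is achieved by the complete r-partite Turán graph T(n, r) with parts as balanced as possible, and is at most (1 − 1/r) · n^2/2. For r = 5, n = 357: the density bound is (4/5) · 127449/2 = 254898/5 ≈ 50979.6. The integer-valued extremum is e(T(357, 5)) = 50979, which is strictly less than the density bound 254898/5 since 5 ∤ 357 (the parts of T(357, 5) cannot all be equal).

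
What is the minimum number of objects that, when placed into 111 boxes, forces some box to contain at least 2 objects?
n = (2 − 1)·111 + 1 = 112

By the generalised pigeonhole principle, to guarantee some box contains ≥ r objects we need more than (r − 1) · k objects total. Threshold: n = (r − 1) · k + 1. With r = 2 and k = 111: n = 1 · 111 + 1 = 111 + 1 = 112. For n = 111 = 1 · 111, we can put exactly 1 objects in every box, avoiding 2 in any single one — so 112 is tight.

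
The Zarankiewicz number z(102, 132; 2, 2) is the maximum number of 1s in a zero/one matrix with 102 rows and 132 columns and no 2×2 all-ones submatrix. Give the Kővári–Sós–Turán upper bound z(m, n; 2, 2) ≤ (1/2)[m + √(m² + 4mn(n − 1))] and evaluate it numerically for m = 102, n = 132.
z(102, 132; 2, 2) ≤ (1/2)[102 + √(102² + 4·102·132·131)] = (1/2)[102 + √7065540] = 1380.0542

Kővári–Sós–Turán: let r_1, ..., r_102 be the row sums and z = Σ r_i the total number of 1s. Each pair of columns can share at most one row with both entries 1 (else a 2×2 all-ones block appears), so Σ_i C(r_i, 2) ≤ C(132, 2) = 8646. By convexity Σ_i C(r_i, 2) ≥ 102·C(z/102, 2) = z(z − 102)/(2·102), giving z² − 102z − 102·132·131 ≤ 0 and hence z ≤ (1/2)[102 + √(10404 + 4·1763784)] = (1/2)[102 + √7065540] ≈ (1/2)(102 + 2658.1083) = 1380.0542.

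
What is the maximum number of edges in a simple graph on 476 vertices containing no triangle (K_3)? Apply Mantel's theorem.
ex(476, K_3) = ⌊476^2/4⌋ = 56644

Mantel (1907): a triangle-free graph on n vertices has at most ⌊n^2/4⌋ edges, with equality for the complete bipartite graph K_{⌊n/2⌋, ⌈n/2⌉}. For n = 476: ⌊476^2/4⌋ = ⌊226576/4⌋ = 56644. The extremal graph is K_{238, 238}, which has 238·238 = 56644 edges.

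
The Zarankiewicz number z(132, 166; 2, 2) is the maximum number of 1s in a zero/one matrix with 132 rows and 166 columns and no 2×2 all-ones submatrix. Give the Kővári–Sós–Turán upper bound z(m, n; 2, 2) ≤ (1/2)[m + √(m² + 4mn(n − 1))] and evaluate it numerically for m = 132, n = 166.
z(132, 166; 2, 2) ≤ (1/2)[132 + √(132² + 4·132·166·165)] = (1/2)[132 + √14479344] = 1968.5867

Kővári–Sós–Turán: let r_1, ..., r_132 be the row sums and z = Σ r_i the total number of 1s. Each pair of columns can share at most one row with both entries 1 (else a 2×2 all-ones block appears), so Σ_i C(r_i, 2) ≤ C(166, 2) = 13695. By convexity Σ_i C(r_i, 2) ≥ 132·C(z/132, 2) = z(z − 132)/(2·132), giving z² − 132z − 132·166·165 ≤ 0 and hence z ≤ (1/2)[132 + √(17424 + 4·3615480)] = (1/2)[132 + √14479344] ≈ (1/2)(132 + 3805.1733) = 1968.5867.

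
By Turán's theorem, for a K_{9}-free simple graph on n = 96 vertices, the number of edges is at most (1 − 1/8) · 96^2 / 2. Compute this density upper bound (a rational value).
Turán density bound = (7/8) · 96^2/2 = 4032

Turán's theorem: ex(n, K_{r+1}) is achieved by the complete r-partite Turán graph T(n, r) with parts as balanced as possible, and is at most (1 − 1/r) · n^2/2. For r = 8, n = 96: the density bound is (7/8) · 9216/2 = 4032. Since 8 ∣ 96, the Turán graph T(96, 8) has parts of equal size 12, and its edge count e(T(96, 8)) = 4032 attains the density bound exactly.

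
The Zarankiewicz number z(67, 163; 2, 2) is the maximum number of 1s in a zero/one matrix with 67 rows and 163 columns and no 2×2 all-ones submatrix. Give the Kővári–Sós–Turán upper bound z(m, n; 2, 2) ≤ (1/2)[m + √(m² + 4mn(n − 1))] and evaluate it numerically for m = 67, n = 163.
z(67, 163; 2, 2) ≤ (1/2)[67 + √(67² + 4·67·163·162)] = (1/2)[67 + √7081297] = 1364.0353

Kővári–Sós–Turán: let r_1, ..., r_67 be the row sums and z = Σ r_i the total number of 1s. Each pair of columns can share at most one row with both entries 1 (else a 2×2 all-ones block appears), so Σ_i C(r_i, 2) ≤ C(163, 2) = 13203. By convexity Σ_i C(r_i, 2) ≥ 67·C(z/67, 2) = z(z − 67)/(2·67), giving z² − 67z − 67·163·162 ≤ 0 and hence z ≤ (1/2)[67 + √(4489 + 4·1769202)] = (1/2)[67 + √7081297] ≈ (1/2)(67 + 2661.0706) = 1364.0353.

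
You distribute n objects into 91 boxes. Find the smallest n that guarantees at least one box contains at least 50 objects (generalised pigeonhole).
n = (50 − 1)·91 + 1 = 4460

By the generalised pigeonhole principle, to guarantee some box contains ≥ r objects we need more than (r − 1) · k objects total. Threshold: n = (r − 1) · k + 1. With r = 50 and k = 91: n = 49 · 91 + 1 = 4459 + 1 = 4460. For n = 4459 = 49 · 91, we can put exactly 49 objects in every box, avoiding 50 in any single one — so 4460 is tight.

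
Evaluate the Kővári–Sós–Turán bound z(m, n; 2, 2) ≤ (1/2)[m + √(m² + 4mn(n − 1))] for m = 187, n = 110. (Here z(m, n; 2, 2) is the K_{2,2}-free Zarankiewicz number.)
z(187, 110; 2, 2) ≤ (1/2)[187 + √(187² + 4·187·110·109)] = (1/2)[187 + √9003489] = 1593.7907

Kővári–Sós–Turán: let r_1, ..., r_187 be the row sums and z = Σ r_i the total number of 1s. Each pair of columns can share at most one row with both entries 1 (else a 2×2 all-ones block appears), so Σ_i C(r_i, 2) ≤ C(110, 2) = 5995. By convexity Σ_i C(r_i, 2) ≥ 187·C(z/187, 2) = z(z − 187)/(2·187), giving z² − 187z − 187·110·109 ≤ 0 and hence z ≤ (1/2)[187 + √(34969 + 4·2242130)] = (1/2)[187 + √9003489] ≈ (1/2)(187 + 3000.5814) = 1593.7907.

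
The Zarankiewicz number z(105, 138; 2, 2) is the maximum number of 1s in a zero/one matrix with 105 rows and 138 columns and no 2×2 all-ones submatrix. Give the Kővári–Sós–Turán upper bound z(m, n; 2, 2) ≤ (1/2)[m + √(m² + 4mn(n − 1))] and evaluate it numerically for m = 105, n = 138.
z(105, 138; 2, 2) ≤ (1/2)[105 + √(105² + 4·105·138·137)] = (1/2)[105 + √7951545] = 1462.4242

Kővári–Sós–Turán: let r_1, ..., r_105 be the row sums and z = Σ r_i the total number of 1s. Each pair of columns can share at most one row with both entries 1 (else a 2×2 all-ones block appears), so Σ_i C(r_i, 2) ≤ C(138, 2) = 9453. By convexity Σ_i C(r_i, 2) ≥ 105·C(z/105, 2) = z(z − 105)/(2·105), giving z² − 105z − 105·138·137 ≤ 0 and hence z ≤ (1/2)[105 + √(11025 + 4·1985130)] = (1/2)[105 + √7951545] ≈ (1/2)(105 + 2819.8484) = 1462.4242.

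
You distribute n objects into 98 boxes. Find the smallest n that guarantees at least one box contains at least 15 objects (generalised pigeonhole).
n = (15 − 1)·98 + 1 = 1373

By the generalised pigeonhole principle, to guarantee some box contains ≥ r objects we need more than (r − 1) · k objects total. Threshold: n = (r − 1) · k + 1. With r = 15 and k = 98: n = 14 · 98 + 1 = 1372 + 1 = 1373. For n = 1372 = 14 · 98, we can put exactly 14 objects in every box, avoiding 15 in any single one — so 1373 is tight.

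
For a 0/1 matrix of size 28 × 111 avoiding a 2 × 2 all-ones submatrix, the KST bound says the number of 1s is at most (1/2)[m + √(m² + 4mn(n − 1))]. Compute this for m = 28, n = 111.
z(28, 111; 2, 2) ≤ (1/2)[28 + √(28² + 4·28·111·110)] = (1/2)[28 + √1368304] = 598.8726

Kővári–Sós–Turán: let r_1, ..., r_28 be the row sums and z = Σ r_i the total number of 1s. Each pair of columns can share at most one row with both entries 1 (else a 2×2 all-ones block appears), so Σ_i C(r_i, 2) ≤ C(111, 2) = 6105. By convexity Σ_i C(r_i, 2) ≥ 28·C(z/28, 2) = z(z − 28)/(2·28), giving z² − 28z − 28·111·110 ≤ 0 and hence z ≤ (1/2)[28 + √(784 + 4·341880)] = (1/2)[28 + √1368304] ≈ (1/2)(28 + 1169.7453) = 598.8726.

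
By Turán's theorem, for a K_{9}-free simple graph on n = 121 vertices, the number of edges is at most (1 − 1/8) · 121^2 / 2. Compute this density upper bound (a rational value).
Turán density bound = (7/8) · 121^2/2 = 102487/16 ≈ 6405.4375

Turán's theorem: ex(n, K_{r+1}) is achieved by the complete r-partite Turán graph T(n, r) with parts as balanced as possible, and is at most (1 − 1/r) · n^2/2. For r = 8, n = 121: the density bound is (7/8) · 14641/2 = 102487/16 ≈ 6405.4375. The integer-valued extremum is e(T(121, 8)) = 6405, which is strictly less than the density bound 102487/16 since 8 ∤ 121 (the parts of T(121, 8) cannot all be equal).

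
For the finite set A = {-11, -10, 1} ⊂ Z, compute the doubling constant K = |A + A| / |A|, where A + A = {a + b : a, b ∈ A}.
K = |A + A| / |A| = 6/3 = 2

Enumerate A + A = {a + b : a, b ∈ A}. With |A| = 3, there are |A|^2 = 9 ordered sum pairs; collecting distinct values, A + A = {-22, -21, -20, -10, -9, 2}, so |A + A| = 6. Thus K = 6/3 = 2. For comparison, the minimum possible |A + A| over all 3-element sets is 2·3 − 1 = 5 (so min K = 5/3), attained only by arithmetic progressions.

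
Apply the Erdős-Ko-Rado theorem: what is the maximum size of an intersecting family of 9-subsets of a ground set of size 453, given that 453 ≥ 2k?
max |F| = C(452, 8) = 40600718090136600

The Erdős-Ko-Rado theorem states: for n ≥ 2k, an intersecting family of k-subsets of an n-element set has size at most C(n − 1, k − 1), with equality for 'star' families {A ⊆ [n] : |A| = k, i ∈ A} (fix an element i). For n = 453, k = 9: C(452, 8) = 40600718090136600.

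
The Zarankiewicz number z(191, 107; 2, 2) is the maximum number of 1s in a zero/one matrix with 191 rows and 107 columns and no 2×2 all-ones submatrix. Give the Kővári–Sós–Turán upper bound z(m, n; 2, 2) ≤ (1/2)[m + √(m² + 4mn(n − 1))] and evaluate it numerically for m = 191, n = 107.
z(191, 107; 2, 2) ≤ (1/2)[191 + √(191² + 4·191·107·106)] = (1/2)[191 + √8701769] = 1570.438

Kővári–Sós–Turán: let r_1, ..., r_191 be the row sums and z = Σ r_i the total number of 1s. Each pair of columns can share at most one row with both entries 1 (else a 2×2 all-ones block appears), so Σ_i C(r_i, 2) ≤ C(107, 2) = 5671. By convexity Σ_i C(r_i, 2) ≥ 191·C(z/191, 2) = z(z − 191)/(2·191), giving z² − 191z − 191·107·106 ≤ 0 and hence z ≤ (1/2)[191 + √(36481 + 4·2166322)] = (1/2)[191 + √8701769] ≈ (1/2)(191 + 2949.8761) = 1570.438.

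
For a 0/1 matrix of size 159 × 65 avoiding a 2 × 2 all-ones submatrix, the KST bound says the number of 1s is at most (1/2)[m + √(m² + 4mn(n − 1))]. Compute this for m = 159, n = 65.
z(159, 65; 2, 2) ≤ (1/2)[159 + √(159² + 4·159·65·64)] = (1/2)[159 + √2671041] = 896.666

Kővári–Sós–Turán: let r_1, ..., r_159 be the row sums and z = Σ r_i the total number of 1s. Each pair of columns can share at most one row with both entries 1 (else a 2×2 all-ones block appears), so Σ_i C(r_i, 2) ≤ C(65, 2) = 2080. By convexity Σ_i C(r_i, 2) ≥ 159·C(z/159, 2) = z(z − 159)/(2·159), giving z² − 159z − 159·65·64 ≤ 0 and hence z ≤ (1/2)[159 + √(25281 + 4·661440)] = (1/2)[159 + √2671041] ≈ (1/2)(159 + 1634.332) = 896.666.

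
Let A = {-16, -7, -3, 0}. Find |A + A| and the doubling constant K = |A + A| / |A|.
K = |A + A| / |A| = 10/4 = 5/2

Enumerate A + A = {a + b : a, b ∈ A}. With |A| = 4, there are |A|^2 = 16 ordered sum pairs; collecting distinct values, A + A = {-32, -23, -19, -16, -14, -10, -7, -6, -3, 0}, so |A + A| = 10. Thus K = 10/4 = 5/2. For comparison, the minimum possible |A + A| over all 4-element sets is 2·4 − 1 = 7 (so min K = 7/4), attained only by arithmetic progressions.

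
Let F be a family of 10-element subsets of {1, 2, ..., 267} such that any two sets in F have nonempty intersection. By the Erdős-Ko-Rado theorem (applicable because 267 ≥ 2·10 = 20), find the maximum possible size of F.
max |F| = C(266, 9) = 16023551101247690

Erdős-Ko-Rado (1961): when n ≥ 2k, max |F| = C(n−1, k−1). The bound is attained by the star {A : i ∈ A} for any fixed i ∈ [n]. Here C(267−1, 10−1) = C(266, 9) = 16023551101247690.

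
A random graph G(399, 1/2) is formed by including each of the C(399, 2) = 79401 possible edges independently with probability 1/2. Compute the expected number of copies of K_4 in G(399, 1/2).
E[# K_4] = C(399, 4) · (1/2)^C(4, 2) = 1040232501 / 2^6 = 16253632.828125

For each 4-subset S of vertices (there are C(399, 4) = 1040232501 such S), let X_S = 1 if S induces a K_4 (all C(4, 2) = 6 edges present). Then P(X_S = 1) = (1/2)^6 = 1/64. By linearity of expectation, E[# K_4] = C(399, 4) · (1/2)^6 = 1040232501 / 64 = 16253632.828125.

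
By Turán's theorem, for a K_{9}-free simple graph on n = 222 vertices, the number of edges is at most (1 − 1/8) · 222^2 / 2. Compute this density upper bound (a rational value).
Turán density bound = (7/8) · 222^2/2 = 86247/4 ≈ 21561.75

Turán's theorem: ex(n, K_{r+1}) is achieved by the complete r-partite Turán graph T(n, r) with parts as balanced as possible, and is at most (1 − 1/r) · n^2/2. For r = 8, n = 222: the density bound is (7/8) · 49284/2 = 86247/4 ≈ 21561.75. The integer-valued extremum is e(T(222, 8)) = 21561, which is strictly less than the density bound 86247/4 since 8 ∤ 222 (the parts of T(222, 8) cannot all be equal).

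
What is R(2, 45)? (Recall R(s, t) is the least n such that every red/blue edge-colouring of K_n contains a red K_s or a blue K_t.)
R(2, 45) = 45

R(2, k) = k for all k ≥ 2: in a 2-colouring of K_k, either some edge is red (a red K_2) or all edges are blue (a blue K_k). And K_{44} coloured all-blue has no blue K_45, so R(2, 45) > 44. Hence R(2, 45) = 45.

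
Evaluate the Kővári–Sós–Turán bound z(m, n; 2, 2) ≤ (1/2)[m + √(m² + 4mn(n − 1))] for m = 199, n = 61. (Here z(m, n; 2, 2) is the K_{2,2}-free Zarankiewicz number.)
z(199, 61; 2, 2) ≤ (1/2)[199 + √(199² + 4·199·61·60)] = (1/2)[199 + √2952961] = 958.7091

Kővári–Sós–Turán: let r_1, ..., r_199 be the row sums and z = Σ r_i the total number of 1s. Each pair of columns can share at most one row with both entries 1 (else a 2×2 all-ones block appears), so Σ_i C(r_i, 2) ≤ C(61, 2) = 1830. By convexity Σ_i C(r_i, 2) ≥ 199·C(z/199, 2) = z(z − 199)/(2·199), giving z² − 199z − 199·61·60 ≤ 0 and hence z ≤ (1/2)[199 + √(39601 + 4·728340)] = (1/2)[199 + √2952961] ≈ (1/2)(199 + 1718.4182) = 958.7091.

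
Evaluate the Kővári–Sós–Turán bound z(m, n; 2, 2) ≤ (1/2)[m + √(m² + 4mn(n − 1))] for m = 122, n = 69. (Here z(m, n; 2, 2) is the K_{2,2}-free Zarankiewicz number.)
z(122, 69; 2, 2) ≤ (1/2)[122 + √(122² + 4·122·69·68)] = (1/2)[122 + √2304580] = 820.0422

Kővári–Sós–Turán: let r_1, ..., r_122 be the row sums and z = Σ r_i the total number of 1s. Each pair of columns can share at most one row with both entries 1 (else a 2×2 all-ones block appears), so Σ_i C(r_i, 2) ≤ C(69, 2) = 2346. By convexity Σ_i C(r_i, 2) ≥ 122·C(z/122, 2) = z(z − 122)/(2·122), giving z² − 122z − 122·69·68 ≤ 0 and hence z ≤ (1/2)[122 + √(14884 + 4·572424)] = (1/2)[122 + √2304580] ≈ (1/2)(122 + 1518.0843) = 820.0422.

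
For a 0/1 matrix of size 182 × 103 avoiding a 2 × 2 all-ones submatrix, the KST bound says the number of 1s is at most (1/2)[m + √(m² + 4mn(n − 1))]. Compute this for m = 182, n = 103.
z(182, 103; 2, 2) ≤ (1/2)[182 + √(182² + 4·182·103·102)] = (1/2)[182 + √7681492] = 1476.7752

Kővári–Sós–Turán: let r_1, ..., r_182 be the row sums and z = Σ r_i the total number of 1s. Each pair of columns can share at most one row with both entries 1 (else a 2×2 all-ones block appears), so Σ_i C(r_i, 2) ≤ C(103, 2) = 5253. By convexity Σ_i C(r_i, 2) ≥ 182·C(z/182, 2) = z(z − 182)/(2·182), giving z² − 182z − 182·103·102 ≤ 0 and hence z ≤ (1/2)[182 + √(33124 + 4·1912092)] = (1/2)[182 + √7681492] ≈ (1/2)(182 + 2771.5505) = 1476.7752.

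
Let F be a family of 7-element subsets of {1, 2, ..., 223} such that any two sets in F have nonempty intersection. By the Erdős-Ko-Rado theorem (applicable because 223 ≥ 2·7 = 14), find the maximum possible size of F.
max |F| = C(222, 6) = 155308696543

Erdős-Ko-Rado (1961): when n ≥ 2k, max |F| = C(n−1, k−1). The bound is attained by the star {A : i ∈ A} for any fixed i ∈ [n]. Here C(223−1, 7−1) = C(222, 6) = 155308696543.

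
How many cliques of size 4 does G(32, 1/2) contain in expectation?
E[# K_4] = C(32, 4) · (1/2)^C(4, 2) = 35960 / 2^6 = 4495/8 = 561.875

For each 4-subset S of vertices (there are C(32, 4) = 35960 such S), let X_S = 1 if S induces a K_4 (all C(4, 2) = 6 edges present). Then P(X_S = 1) = (1/2)^6 = 1/64. By linearity of expectation, E[# K_4] = C(32, 4) · (1/2)^6 = 35960 / 64 = 4495/8 = 561.875.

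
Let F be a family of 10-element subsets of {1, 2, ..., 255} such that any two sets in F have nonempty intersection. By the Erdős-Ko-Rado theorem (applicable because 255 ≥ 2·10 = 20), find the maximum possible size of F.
max |F| = C(254, 9) = 10507237867962550

The Erdős-Ko-Rado theorem states: for n ≥ 2k, an intersecting family of k-subsets of an n-element set has size at most C(n − 1, k − 1), with equality for 'star' families {A ⊆ [n] : |A| = k, i ∈ A} (fix an element i). For n = 255, k = 10: C(254, 9) = 10507237867962550.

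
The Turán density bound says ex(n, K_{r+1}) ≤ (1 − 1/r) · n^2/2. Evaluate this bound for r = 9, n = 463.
Turán density bound = (8/9) · 463^2/2 = 857476/9 ≈ 95275.1111

Turán's theorem: ex(n, K_{r+1}) is achieved by the complete r-partite Turán graph T(n, r) with parts as balanced as possible, and is at most (1 − 1/r) · n^2/2. For r = 9, n = 463: the density bound is (8/9) · 214369/2 = 857476/9 ≈ 95275.1111. The integer-valued extremum is e(T(463, 9)) = 95274, which is strictly less than the density bound 857476/9 since 9 ∤ 463 (the parts of T(463, 9) cannot all be equal).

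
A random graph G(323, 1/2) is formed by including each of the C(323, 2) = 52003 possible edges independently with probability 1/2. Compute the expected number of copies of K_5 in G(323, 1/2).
E[# K_5] = C(323, 5) · (1/2)^C(5, 2) = 28400294384 / 2^10 = 1775018399/64 = 27734662.484375

For each 5-subset S of vertices (there are C(323, 5) = 28400294384 such S), let X_S = 1 if S induces a K_5 (all C(5, 2) = 10 edges present). Then P(X_S = 1) = (1/2)^10 = 1/1024. By linearity of expectation, E[# K_5] = C(323, 5) · (1/2)^10 = 28400294384 / 1024 = 1775018399/64 = 27734662.484375.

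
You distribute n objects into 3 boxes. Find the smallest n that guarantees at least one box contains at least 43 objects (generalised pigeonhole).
n = (43 − 1)·3 + 1 = 127

By the generalised pigeonhole principle, to guarantee some box contains ≥ r objects we need more than (r − 1) · k objects total. Threshold: n = (r − 1) · k + 1. With r = 43 and k = 3: n = 42 · 3 + 1 = 126 + 1 = 127. For n = 126 = 42 · 3, we can put exactly 42 objects in every box, avoiding 43 in any single one — so 127 is tight.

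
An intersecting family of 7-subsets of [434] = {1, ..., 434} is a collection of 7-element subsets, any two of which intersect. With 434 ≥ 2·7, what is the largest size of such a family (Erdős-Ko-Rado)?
max |F| = C(433, 6) = 8840685347208

The Erdős-Ko-Rado theorem states: for n ≥ 2k, an intersecting family of k-subsets of an n-element set has size at most C(n − 1, k − 1), with equality for 'star' families {A ⊆ [n] : |A| = k, i ∈ A} (fix an element i). For n = 434, k = 7: C(433, 6) = 8840685347208.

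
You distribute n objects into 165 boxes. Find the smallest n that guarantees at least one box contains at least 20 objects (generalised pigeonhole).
n = (20 − 1)·165 + 1 = 3136

By the generalised pigeonhole principle, to guarantee some box contains ≥ r objects we need more than (r − 1) · k objects total. Threshold: n = (r − 1) · k + 1. With r = 20 and k = 165: n = 19 · 165 + 1 = 3135 + 1 = 3136. For n = 3135 = 19 · 165, we can put exactly 19 objects in every box, avoiding 20 in any single one — so 3136 is tight.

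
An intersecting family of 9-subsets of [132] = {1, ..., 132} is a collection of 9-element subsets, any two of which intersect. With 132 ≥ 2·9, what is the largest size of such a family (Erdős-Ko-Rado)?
max |F| = C(131, 8) = 1729815438000

The Erdős-Ko-Rado theorem states: for n ≥ 2k, an intersecting family of k-subsets of an n-element set has size at most C(n − 1, k − 1), with equality for 'star' families {A ⊆ [n] : |A| = k, i ∈ A} (fix an element i). For n = 132, k = 9: C(131, 8) = 1729815438000.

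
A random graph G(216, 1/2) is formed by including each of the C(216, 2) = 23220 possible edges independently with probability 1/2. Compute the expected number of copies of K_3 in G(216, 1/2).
E[# K_3] = C(216, 3) · (1/2)^C(3, 2) = 1656360 / 2^3 = 207045

For each 3-subset S of vertices (there are C(216, 3) = 1656360 such S), let X_S = 1 if S induces a K_3 (all C(3, 2) = 3 edges present). Then P(X_S = 1) = (1/2)^3 = 1/8. By linearity of expectation, E[# K_3] = C(216, 3) · (1/2)^3 = 1656360 / 8 = 207045.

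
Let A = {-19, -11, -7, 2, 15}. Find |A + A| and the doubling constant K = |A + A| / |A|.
K = |A + A| / |A| = 14/5

Enumerate A + A = {a + b : a, b ∈ A}. With |A| = 5, there are |A|^2 = 25 ordered sum pairs; collecting distinct values, A + A = {-38, -30, -26, -22, -18, -17, -14, -9, -5, -4, 4, 8, 17, 30}, so |A + A| = 14. Thus K = 14/5. For comparison, the minimum possible |A + A| over all 5-element sets is 2·5 − 1 = 9 (so min K = 9/5), attained only by arithmetic progressions.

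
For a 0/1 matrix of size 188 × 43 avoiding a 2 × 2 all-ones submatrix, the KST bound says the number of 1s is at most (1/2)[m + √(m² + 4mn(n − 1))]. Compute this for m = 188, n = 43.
z(188, 43; 2, 2) ≤ (1/2)[188 + √(188² + 4·188·43·42)] = (1/2)[188 + √1393456] = 684.2237

Kővári–Sós–Turán: let r_1, ..., r_188 be the row sums and z = Σ r_i the total number of 1s. Each pair of columns can share at most one row with both entries 1 (else a 2×2 all-ones block appears), so Σ_i C(r_i, 2) ≤ C(43, 2) = 903. By convexity Σ_i C(r_i, 2) ≥ 188·C(z/188, 2) = z(z − 188)/(2·188), giving z² − 188z − 188·43·42 ≤ 0 and hence z ≤ (1/2)[188 + √(35344 + 4·339528)] = (1/2)[188 + √1393456] ≈ (1/2)(188 + 1180.4474) = 684.2237.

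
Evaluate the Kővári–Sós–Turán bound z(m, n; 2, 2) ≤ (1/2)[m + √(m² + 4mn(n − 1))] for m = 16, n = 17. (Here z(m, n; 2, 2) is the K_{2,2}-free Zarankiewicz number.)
z(16, 17; 2, 2) ≤ (1/2)[16 + √(16² + 4·16·17·16)] = (1/2)[16 + √17664] = 74.453

Kővári–Sós–Turán: let r_1, ..., r_16 be the row sums and z = Σ r_i the total number of 1s. Each pair of columns can share at most one row with both entries 1 (else a 2×2 all-ones block appears), so Σ_i C(r_i, 2) ≤ C(17, 2) = 136. By convexity Σ_i C(r_i, 2) ≥ 16·C(z/16, 2) = z(z − 16)/(2·16), giving z² − 16z − 16·17·16 ≤ 0 and hence z ≤ (1/2)[16 + √(256 + 4·4352)] = (1/2)[16 + √17664] ≈ (1/2)(16 + 132.906) = 74.453.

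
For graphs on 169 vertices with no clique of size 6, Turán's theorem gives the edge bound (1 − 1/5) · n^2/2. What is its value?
Turán density bound = (4/5) · 169^2/2 = 57122/5 ≈ 11424.4

Turán's theorem: ex(n, K_{r+1}) is achieved by the complete r-partite Turán graph T(n, r) with parts as balanced as possible, and is at most (1 − 1/r) · n^2/2. For r = 5, n = 169: the density bound is (4/5) · 28561/2 = 57122/5 ≈ 11424.4. The integer-valued extremum is e(T(169, 5)) = 11424, which is strictly less than the density bound 57122/5 since 5 ∤ 169 (the parts of T(169, 5) cannot all be equal).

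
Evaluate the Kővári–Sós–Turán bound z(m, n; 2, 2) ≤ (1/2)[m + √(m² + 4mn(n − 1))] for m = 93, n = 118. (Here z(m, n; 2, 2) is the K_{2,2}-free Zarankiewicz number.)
z(93, 118; 2, 2) ≤ (1/2)[93 + √(93² + 4·93·118·117)] = (1/2)[93 + √5144481] = 1180.5724

Kővári–Sós–Turán: let r_1, ..., r_93 be the row sums and z = Σ r_i the total number of 1s. Each pair of columns can share at most one row with both entries 1 (else a 2×2 all-ones block appears), so Σ_i C(r_i, 2) ≤ C(118, 2) = 6903. By convexity Σ_i C(r_i, 2) ≥ 93·C(z/93, 2) = z(z − 93)/(2·93), giving z² − 93z − 93·118·117 ≤ 0 and hence z ≤ (1/2)[93 + √(8649 + 4·1283958)] = (1/2)[93 + √5144481] ≈ (1/2)(93 + 2268.1448) = 1180.5724.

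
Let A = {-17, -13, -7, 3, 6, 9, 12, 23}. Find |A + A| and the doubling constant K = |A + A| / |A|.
K = |A + A| / |A| = 29/8

Enumerate A + A = {a + b : a, b ∈ A}. With |A| = 8, there are |A|^2 = 64 ordered sum pairs; collecting distinct values, A + A = {-34, -30, -26, -24, -20, -14, -11, -10, -8, -7, -5, -4, -1, 2, 5, 6, 9, 10, 12, 15, 16, 18, 21, 24, 26, 29, 32, 35, 46}, so |A + A| = 29. Thus K = 29/8. For comparison, the minimum possible |A + A| over all 8-element sets is 2·8 − 1 = 15 (so min K = 15/8), attained only by arithmetic progressions.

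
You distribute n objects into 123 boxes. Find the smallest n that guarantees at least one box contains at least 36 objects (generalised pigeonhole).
n = (36 − 1)·123 + 1 = 4306

By the generalised pigeonhole principle, to guarantee some box contains ≥ r objects we need more than (r − 1) · k objects total. Threshold: n = (r − 1) · k + 1. With r = 36 and k = 123: n = 35 · 123 + 1 = 4305 + 1 = 4306. For n = 4305 = 35 · 123, we can put exactly 35 objects in every box, avoiding 36 in any single one — so 4306 is tight.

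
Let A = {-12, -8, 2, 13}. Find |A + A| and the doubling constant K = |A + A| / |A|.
K = |A + A| / |A| = 10/4 = 5/2

Enumerate A + A = {a + b : a, b ∈ A}. With |A| = 4, there are |A|^2 = 16 ordered sum pairs; collecting distinct values, A + A = {-24, -20, -16, -10, -6, 1, 4, 5, 15, 26}, so |A + A| = 10. Thus K = 10/4 = 5/2. For comparison, the minimum possible |A + A| over all 4-element sets is 2·4 − 1 = 7 (so min K = 7/4), attained only by arithmetic progressions.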